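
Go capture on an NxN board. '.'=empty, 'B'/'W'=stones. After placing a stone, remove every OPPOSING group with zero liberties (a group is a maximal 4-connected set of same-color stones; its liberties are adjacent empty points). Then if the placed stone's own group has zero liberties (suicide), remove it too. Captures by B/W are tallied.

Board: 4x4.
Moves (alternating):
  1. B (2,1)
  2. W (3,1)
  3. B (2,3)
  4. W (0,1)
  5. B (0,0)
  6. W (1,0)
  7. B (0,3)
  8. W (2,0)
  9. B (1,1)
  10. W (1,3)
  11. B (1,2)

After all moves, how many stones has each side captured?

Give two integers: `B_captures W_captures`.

Answer: 1 1

Derivation:
Move 1: B@(2,1) -> caps B=0 W=0
Move 2: W@(3,1) -> caps B=0 W=0
Move 3: B@(2,3) -> caps B=0 W=0
Move 4: W@(0,1) -> caps B=0 W=0
Move 5: B@(0,0) -> caps B=0 W=0
Move 6: W@(1,0) -> caps B=0 W=1
Move 7: B@(0,3) -> caps B=0 W=1
Move 8: W@(2,0) -> caps B=0 W=1
Move 9: B@(1,1) -> caps B=0 W=1
Move 10: W@(1,3) -> caps B=0 W=1
Move 11: B@(1,2) -> caps B=1 W=1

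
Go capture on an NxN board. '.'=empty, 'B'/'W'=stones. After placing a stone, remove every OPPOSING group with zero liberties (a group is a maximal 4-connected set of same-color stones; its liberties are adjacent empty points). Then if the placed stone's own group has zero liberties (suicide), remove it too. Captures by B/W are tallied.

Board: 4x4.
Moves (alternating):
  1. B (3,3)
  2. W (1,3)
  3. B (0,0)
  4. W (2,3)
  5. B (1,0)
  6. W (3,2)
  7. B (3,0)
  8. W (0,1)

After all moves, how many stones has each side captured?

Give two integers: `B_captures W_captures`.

Move 1: B@(3,3) -> caps B=0 W=0
Move 2: W@(1,3) -> caps B=0 W=0
Move 3: B@(0,0) -> caps B=0 W=0
Move 4: W@(2,3) -> caps B=0 W=0
Move 5: B@(1,0) -> caps B=0 W=0
Move 6: W@(3,2) -> caps B=0 W=1
Move 7: B@(3,0) -> caps B=0 W=1
Move 8: W@(0,1) -> caps B=0 W=1

Answer: 0 1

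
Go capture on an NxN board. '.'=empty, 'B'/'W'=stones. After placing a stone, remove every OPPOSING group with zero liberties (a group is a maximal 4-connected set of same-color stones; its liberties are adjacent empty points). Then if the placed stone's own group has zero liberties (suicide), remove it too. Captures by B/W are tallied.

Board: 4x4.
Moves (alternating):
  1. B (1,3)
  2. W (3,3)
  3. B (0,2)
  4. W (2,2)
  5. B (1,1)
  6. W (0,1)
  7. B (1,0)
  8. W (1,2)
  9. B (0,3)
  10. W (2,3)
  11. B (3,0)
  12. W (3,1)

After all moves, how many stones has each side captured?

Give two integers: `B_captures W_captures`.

Answer: 0 3

Derivation:
Move 1: B@(1,3) -> caps B=0 W=0
Move 2: W@(3,3) -> caps B=0 W=0
Move 3: B@(0,2) -> caps B=0 W=0
Move 4: W@(2,2) -> caps B=0 W=0
Move 5: B@(1,1) -> caps B=0 W=0
Move 6: W@(0,1) -> caps B=0 W=0
Move 7: B@(1,0) -> caps B=0 W=0
Move 8: W@(1,2) -> caps B=0 W=0
Move 9: B@(0,3) -> caps B=0 W=0
Move 10: W@(2,3) -> caps B=0 W=3
Move 11: B@(3,0) -> caps B=0 W=3
Move 12: W@(3,1) -> caps B=0 W=3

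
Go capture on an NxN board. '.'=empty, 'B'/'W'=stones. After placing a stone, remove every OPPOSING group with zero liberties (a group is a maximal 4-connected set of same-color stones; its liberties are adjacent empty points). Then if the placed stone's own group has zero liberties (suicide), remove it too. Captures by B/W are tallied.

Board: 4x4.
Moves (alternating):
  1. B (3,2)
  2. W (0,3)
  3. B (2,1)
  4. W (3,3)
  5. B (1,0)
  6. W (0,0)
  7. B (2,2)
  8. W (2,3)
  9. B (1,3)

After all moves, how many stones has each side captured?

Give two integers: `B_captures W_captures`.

Answer: 2 0

Derivation:
Move 1: B@(3,2) -> caps B=0 W=0
Move 2: W@(0,3) -> caps B=0 W=0
Move 3: B@(2,1) -> caps B=0 W=0
Move 4: W@(3,3) -> caps B=0 W=0
Move 5: B@(1,0) -> caps B=0 W=0
Move 6: W@(0,0) -> caps B=0 W=0
Move 7: B@(2,2) -> caps B=0 W=0
Move 8: W@(2,3) -> caps B=0 W=0
Move 9: B@(1,3) -> caps B=2 W=0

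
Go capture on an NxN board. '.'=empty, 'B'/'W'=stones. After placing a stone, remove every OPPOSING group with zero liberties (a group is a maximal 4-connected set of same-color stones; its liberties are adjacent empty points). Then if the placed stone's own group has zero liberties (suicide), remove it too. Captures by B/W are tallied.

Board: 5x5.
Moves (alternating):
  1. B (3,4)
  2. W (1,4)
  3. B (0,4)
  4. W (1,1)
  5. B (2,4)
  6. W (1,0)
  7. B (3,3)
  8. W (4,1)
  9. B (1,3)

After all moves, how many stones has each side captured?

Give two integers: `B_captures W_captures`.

Move 1: B@(3,4) -> caps B=0 W=0
Move 2: W@(1,4) -> caps B=0 W=0
Move 3: B@(0,4) -> caps B=0 W=0
Move 4: W@(1,1) -> caps B=0 W=0
Move 5: B@(2,4) -> caps B=0 W=0
Move 6: W@(1,0) -> caps B=0 W=0
Move 7: B@(3,3) -> caps B=0 W=0
Move 8: W@(4,1) -> caps B=0 W=0
Move 9: B@(1,3) -> caps B=1 W=0

Answer: 1 0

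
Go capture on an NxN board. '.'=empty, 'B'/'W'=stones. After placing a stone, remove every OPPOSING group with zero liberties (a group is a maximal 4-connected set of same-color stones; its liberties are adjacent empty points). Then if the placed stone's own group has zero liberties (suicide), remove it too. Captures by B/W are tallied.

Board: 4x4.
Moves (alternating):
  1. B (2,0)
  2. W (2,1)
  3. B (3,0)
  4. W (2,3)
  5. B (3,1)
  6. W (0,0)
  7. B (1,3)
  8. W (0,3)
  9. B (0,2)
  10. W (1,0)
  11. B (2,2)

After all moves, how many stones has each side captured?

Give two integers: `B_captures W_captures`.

Answer: 1 0

Derivation:
Move 1: B@(2,0) -> caps B=0 W=0
Move 2: W@(2,1) -> caps B=0 W=0
Move 3: B@(3,0) -> caps B=0 W=0
Move 4: W@(2,3) -> caps B=0 W=0
Move 5: B@(3,1) -> caps B=0 W=0
Move 6: W@(0,0) -> caps B=0 W=0
Move 7: B@(1,3) -> caps B=0 W=0
Move 8: W@(0,3) -> caps B=0 W=0
Move 9: B@(0,2) -> caps B=1 W=0
Move 10: W@(1,0) -> caps B=1 W=0
Move 11: B@(2,2) -> caps B=1 W=0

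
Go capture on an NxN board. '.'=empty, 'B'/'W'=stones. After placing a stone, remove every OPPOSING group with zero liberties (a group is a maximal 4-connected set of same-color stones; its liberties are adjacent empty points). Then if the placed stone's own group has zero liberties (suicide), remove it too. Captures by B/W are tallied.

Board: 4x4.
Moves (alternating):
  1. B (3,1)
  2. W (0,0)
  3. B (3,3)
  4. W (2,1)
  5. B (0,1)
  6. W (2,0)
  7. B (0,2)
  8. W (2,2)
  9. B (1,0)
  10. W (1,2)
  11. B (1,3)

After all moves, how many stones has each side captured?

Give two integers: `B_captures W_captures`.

Answer: 1 0

Derivation:
Move 1: B@(3,1) -> caps B=0 W=0
Move 2: W@(0,0) -> caps B=0 W=0
Move 3: B@(3,3) -> caps B=0 W=0
Move 4: W@(2,1) -> caps B=0 W=0
Move 5: B@(0,1) -> caps B=0 W=0
Move 6: W@(2,0) -> caps B=0 W=0
Move 7: B@(0,2) -> caps B=0 W=0
Move 8: W@(2,2) -> caps B=0 W=0
Move 9: B@(1,0) -> caps B=1 W=0
Move 10: W@(1,2) -> caps B=1 W=0
Move 11: B@(1,3) -> caps B=1 W=0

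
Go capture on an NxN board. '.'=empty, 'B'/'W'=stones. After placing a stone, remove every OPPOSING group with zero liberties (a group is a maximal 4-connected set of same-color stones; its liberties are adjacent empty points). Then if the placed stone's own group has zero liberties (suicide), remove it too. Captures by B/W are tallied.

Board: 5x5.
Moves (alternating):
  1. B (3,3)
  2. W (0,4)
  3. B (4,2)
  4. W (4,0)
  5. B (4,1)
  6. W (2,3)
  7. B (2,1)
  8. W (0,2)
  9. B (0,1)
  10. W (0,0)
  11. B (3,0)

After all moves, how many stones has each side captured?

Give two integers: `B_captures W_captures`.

Move 1: B@(3,3) -> caps B=0 W=0
Move 2: W@(0,4) -> caps B=0 W=0
Move 3: B@(4,2) -> caps B=0 W=0
Move 4: W@(4,0) -> caps B=0 W=0
Move 5: B@(4,1) -> caps B=0 W=0
Move 6: W@(2,3) -> caps B=0 W=0
Move 7: B@(2,1) -> caps B=0 W=0
Move 8: W@(0,2) -> caps B=0 W=0
Move 9: B@(0,1) -> caps B=0 W=0
Move 10: W@(0,0) -> caps B=0 W=0
Move 11: B@(3,0) -> caps B=1 W=0

Answer: 1 0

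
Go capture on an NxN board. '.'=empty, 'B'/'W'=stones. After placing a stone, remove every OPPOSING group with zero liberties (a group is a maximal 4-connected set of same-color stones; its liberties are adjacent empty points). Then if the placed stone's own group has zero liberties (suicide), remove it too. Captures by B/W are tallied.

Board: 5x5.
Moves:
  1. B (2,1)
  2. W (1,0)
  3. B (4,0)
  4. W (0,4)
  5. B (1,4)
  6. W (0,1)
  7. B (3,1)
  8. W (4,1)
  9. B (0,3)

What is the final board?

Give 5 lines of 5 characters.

Move 1: B@(2,1) -> caps B=0 W=0
Move 2: W@(1,0) -> caps B=0 W=0
Move 3: B@(4,0) -> caps B=0 W=0
Move 4: W@(0,4) -> caps B=0 W=0
Move 5: B@(1,4) -> caps B=0 W=0
Move 6: W@(0,1) -> caps B=0 W=0
Move 7: B@(3,1) -> caps B=0 W=0
Move 8: W@(4,1) -> caps B=0 W=0
Move 9: B@(0,3) -> caps B=1 W=0

Answer: .W.B.
W...B
.B...
.B...
BW...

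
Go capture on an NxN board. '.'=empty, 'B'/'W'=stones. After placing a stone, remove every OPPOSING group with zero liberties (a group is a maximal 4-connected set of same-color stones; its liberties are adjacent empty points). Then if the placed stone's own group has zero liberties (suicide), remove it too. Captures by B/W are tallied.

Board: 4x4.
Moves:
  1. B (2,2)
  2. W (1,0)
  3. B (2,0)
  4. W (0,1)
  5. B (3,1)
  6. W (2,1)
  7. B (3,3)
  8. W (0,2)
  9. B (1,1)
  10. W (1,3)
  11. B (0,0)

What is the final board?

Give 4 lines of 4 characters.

Answer: BWW.
.B.W
B.B.
.B.B

Derivation:
Move 1: B@(2,2) -> caps B=0 W=0
Move 2: W@(1,0) -> caps B=0 W=0
Move 3: B@(2,0) -> caps B=0 W=0
Move 4: W@(0,1) -> caps B=0 W=0
Move 5: B@(3,1) -> caps B=0 W=0
Move 6: W@(2,1) -> caps B=0 W=0
Move 7: B@(3,3) -> caps B=0 W=0
Move 8: W@(0,2) -> caps B=0 W=0
Move 9: B@(1,1) -> caps B=1 W=0
Move 10: W@(1,3) -> caps B=1 W=0
Move 11: B@(0,0) -> caps B=2 W=0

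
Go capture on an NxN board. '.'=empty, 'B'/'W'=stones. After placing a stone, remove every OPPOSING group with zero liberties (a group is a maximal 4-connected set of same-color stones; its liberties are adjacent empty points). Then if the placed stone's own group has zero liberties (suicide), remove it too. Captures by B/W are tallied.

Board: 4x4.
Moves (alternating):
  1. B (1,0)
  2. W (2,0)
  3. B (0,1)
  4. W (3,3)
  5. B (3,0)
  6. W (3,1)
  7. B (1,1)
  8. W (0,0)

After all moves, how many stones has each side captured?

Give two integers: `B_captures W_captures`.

Answer: 0 1

Derivation:
Move 1: B@(1,0) -> caps B=0 W=0
Move 2: W@(2,0) -> caps B=0 W=0
Move 3: B@(0,1) -> caps B=0 W=0
Move 4: W@(3,3) -> caps B=0 W=0
Move 5: B@(3,0) -> caps B=0 W=0
Move 6: W@(3,1) -> caps B=0 W=1
Move 7: B@(1,1) -> caps B=0 W=1
Move 8: W@(0,0) -> caps B=0 W=1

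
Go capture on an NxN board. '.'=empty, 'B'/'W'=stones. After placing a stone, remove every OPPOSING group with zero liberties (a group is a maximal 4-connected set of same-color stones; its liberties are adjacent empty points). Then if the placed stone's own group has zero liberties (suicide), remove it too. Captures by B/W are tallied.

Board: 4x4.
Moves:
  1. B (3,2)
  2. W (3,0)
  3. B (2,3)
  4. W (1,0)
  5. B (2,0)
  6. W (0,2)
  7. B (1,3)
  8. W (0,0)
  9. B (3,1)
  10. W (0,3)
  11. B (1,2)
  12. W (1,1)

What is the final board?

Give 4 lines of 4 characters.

Move 1: B@(3,2) -> caps B=0 W=0
Move 2: W@(3,0) -> caps B=0 W=0
Move 3: B@(2,3) -> caps B=0 W=0
Move 4: W@(1,0) -> caps B=0 W=0
Move 5: B@(2,0) -> caps B=0 W=0
Move 6: W@(0,2) -> caps B=0 W=0
Move 7: B@(1,3) -> caps B=0 W=0
Move 8: W@(0,0) -> caps B=0 W=0
Move 9: B@(3,1) -> caps B=1 W=0
Move 10: W@(0,3) -> caps B=1 W=0
Move 11: B@(1,2) -> caps B=1 W=0
Move 12: W@(1,1) -> caps B=1 W=0

Answer: W.WW
WWBB
B..B
.BB.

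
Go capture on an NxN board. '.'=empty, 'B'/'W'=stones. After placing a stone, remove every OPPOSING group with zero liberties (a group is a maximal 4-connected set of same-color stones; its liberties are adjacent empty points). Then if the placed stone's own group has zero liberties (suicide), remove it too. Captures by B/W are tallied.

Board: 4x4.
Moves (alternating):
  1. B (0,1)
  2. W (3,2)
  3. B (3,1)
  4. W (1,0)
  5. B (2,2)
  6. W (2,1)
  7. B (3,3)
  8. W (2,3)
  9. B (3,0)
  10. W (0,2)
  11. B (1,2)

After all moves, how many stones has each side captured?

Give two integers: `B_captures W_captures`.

Answer: 1 0

Derivation:
Move 1: B@(0,1) -> caps B=0 W=0
Move 2: W@(3,2) -> caps B=0 W=0
Move 3: B@(3,1) -> caps B=0 W=0
Move 4: W@(1,0) -> caps B=0 W=0
Move 5: B@(2,2) -> caps B=0 W=0
Move 6: W@(2,1) -> caps B=0 W=0
Move 7: B@(3,3) -> caps B=1 W=0
Move 8: W@(2,3) -> caps B=1 W=0
Move 9: B@(3,0) -> caps B=1 W=0
Move 10: W@(0,2) -> caps B=1 W=0
Move 11: B@(1,2) -> caps B=1 W=0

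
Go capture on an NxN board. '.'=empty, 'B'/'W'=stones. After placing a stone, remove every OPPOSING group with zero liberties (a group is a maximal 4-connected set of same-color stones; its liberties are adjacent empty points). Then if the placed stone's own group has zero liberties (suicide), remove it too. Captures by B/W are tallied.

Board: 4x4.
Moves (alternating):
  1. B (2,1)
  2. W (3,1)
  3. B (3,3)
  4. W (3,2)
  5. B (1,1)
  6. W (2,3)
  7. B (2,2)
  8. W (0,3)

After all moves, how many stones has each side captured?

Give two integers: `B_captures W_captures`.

Move 1: B@(2,1) -> caps B=0 W=0
Move 2: W@(3,1) -> caps B=0 W=0
Move 3: B@(3,3) -> caps B=0 W=0
Move 4: W@(3,2) -> caps B=0 W=0
Move 5: B@(1,1) -> caps B=0 W=0
Move 6: W@(2,3) -> caps B=0 W=1
Move 7: B@(2,2) -> caps B=0 W=1
Move 8: W@(0,3) -> caps B=0 W=1

Answer: 0 1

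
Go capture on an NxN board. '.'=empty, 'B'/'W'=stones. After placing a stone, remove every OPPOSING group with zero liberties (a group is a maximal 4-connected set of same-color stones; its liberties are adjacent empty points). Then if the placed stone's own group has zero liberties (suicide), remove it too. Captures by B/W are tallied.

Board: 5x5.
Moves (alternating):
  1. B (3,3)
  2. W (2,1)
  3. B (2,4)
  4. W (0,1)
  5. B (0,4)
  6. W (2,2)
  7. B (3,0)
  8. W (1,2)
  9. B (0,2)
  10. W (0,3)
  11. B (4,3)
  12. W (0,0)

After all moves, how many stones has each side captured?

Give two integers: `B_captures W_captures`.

Move 1: B@(3,3) -> caps B=0 W=0
Move 2: W@(2,1) -> caps B=0 W=0
Move 3: B@(2,4) -> caps B=0 W=0
Move 4: W@(0,1) -> caps B=0 W=0
Move 5: B@(0,4) -> caps B=0 W=0
Move 6: W@(2,2) -> caps B=0 W=0
Move 7: B@(3,0) -> caps B=0 W=0
Move 8: W@(1,2) -> caps B=0 W=0
Move 9: B@(0,2) -> caps B=0 W=0
Move 10: W@(0,3) -> caps B=0 W=1
Move 11: B@(4,3) -> caps B=0 W=1
Move 12: W@(0,0) -> caps B=0 W=1

Answer: 0 1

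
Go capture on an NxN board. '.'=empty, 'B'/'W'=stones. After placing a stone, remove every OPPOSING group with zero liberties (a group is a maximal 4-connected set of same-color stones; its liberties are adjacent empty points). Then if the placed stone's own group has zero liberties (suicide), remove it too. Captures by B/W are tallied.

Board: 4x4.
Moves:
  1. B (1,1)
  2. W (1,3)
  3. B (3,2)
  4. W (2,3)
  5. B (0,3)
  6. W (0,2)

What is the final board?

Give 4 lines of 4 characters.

Move 1: B@(1,1) -> caps B=0 W=0
Move 2: W@(1,3) -> caps B=0 W=0
Move 3: B@(3,2) -> caps B=0 W=0
Move 4: W@(2,3) -> caps B=0 W=0
Move 5: B@(0,3) -> caps B=0 W=0
Move 6: W@(0,2) -> caps B=0 W=1

Answer: ..W.
.B.W
...W
..B.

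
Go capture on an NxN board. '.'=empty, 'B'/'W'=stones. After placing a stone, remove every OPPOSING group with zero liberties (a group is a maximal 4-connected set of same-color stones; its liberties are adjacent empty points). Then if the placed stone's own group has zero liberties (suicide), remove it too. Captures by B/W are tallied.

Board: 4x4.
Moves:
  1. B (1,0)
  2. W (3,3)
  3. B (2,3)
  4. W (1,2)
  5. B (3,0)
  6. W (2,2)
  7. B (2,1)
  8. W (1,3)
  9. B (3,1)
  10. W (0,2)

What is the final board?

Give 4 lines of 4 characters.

Move 1: B@(1,0) -> caps B=0 W=0
Move 2: W@(3,3) -> caps B=0 W=0
Move 3: B@(2,3) -> caps B=0 W=0
Move 4: W@(1,2) -> caps B=0 W=0
Move 5: B@(3,0) -> caps B=0 W=0
Move 6: W@(2,2) -> caps B=0 W=0
Move 7: B@(2,1) -> caps B=0 W=0
Move 8: W@(1,3) -> caps B=0 W=1
Move 9: B@(3,1) -> caps B=0 W=1
Move 10: W@(0,2) -> caps B=0 W=1

Answer: ..W.
B.WW
.BW.
BB.W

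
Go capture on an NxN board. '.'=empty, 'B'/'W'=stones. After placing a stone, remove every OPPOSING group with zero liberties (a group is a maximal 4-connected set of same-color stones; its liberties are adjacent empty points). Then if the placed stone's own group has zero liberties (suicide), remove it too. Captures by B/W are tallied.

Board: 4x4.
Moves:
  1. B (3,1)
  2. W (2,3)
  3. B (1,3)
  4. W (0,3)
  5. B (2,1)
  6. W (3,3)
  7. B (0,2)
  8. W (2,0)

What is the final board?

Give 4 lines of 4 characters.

Answer: ..B.
...B
WB.W
.B.W

Derivation:
Move 1: B@(3,1) -> caps B=0 W=0
Move 2: W@(2,3) -> caps B=0 W=0
Move 3: B@(1,3) -> caps B=0 W=0
Move 4: W@(0,3) -> caps B=0 W=0
Move 5: B@(2,1) -> caps B=0 W=0
Move 6: W@(3,3) -> caps B=0 W=0
Move 7: B@(0,2) -> caps B=1 W=0
Move 8: W@(2,0) -> caps B=1 W=0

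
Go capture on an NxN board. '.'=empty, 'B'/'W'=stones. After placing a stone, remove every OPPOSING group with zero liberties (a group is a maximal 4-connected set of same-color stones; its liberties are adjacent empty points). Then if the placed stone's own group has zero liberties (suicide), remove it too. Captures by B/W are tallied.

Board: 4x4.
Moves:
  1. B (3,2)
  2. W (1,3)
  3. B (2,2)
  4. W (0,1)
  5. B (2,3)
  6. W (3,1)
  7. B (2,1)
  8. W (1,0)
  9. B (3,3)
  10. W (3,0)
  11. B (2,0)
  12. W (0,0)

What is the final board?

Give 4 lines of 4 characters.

Answer: WW..
W..W
BBBB
..BB

Derivation:
Move 1: B@(3,2) -> caps B=0 W=0
Move 2: W@(1,3) -> caps B=0 W=0
Move 3: B@(2,2) -> caps B=0 W=0
Move 4: W@(0,1) -> caps B=0 W=0
Move 5: B@(2,3) -> caps B=0 W=0
Move 6: W@(3,1) -> caps B=0 W=0
Move 7: B@(2,1) -> caps B=0 W=0
Move 8: W@(1,0) -> caps B=0 W=0
Move 9: B@(3,3) -> caps B=0 W=0
Move 10: W@(3,0) -> caps B=0 W=0
Move 11: B@(2,0) -> caps B=2 W=0
Move 12: W@(0,0) -> caps B=2 W=0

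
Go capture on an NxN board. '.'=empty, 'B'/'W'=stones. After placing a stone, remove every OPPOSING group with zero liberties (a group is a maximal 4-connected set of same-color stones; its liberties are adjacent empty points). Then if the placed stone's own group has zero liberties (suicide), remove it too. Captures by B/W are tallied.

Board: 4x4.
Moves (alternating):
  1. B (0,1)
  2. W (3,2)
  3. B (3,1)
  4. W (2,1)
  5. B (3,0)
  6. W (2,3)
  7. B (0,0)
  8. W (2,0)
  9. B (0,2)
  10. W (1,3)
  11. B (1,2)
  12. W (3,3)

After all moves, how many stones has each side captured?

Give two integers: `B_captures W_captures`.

Answer: 0 2

Derivation:
Move 1: B@(0,1) -> caps B=0 W=0
Move 2: W@(3,2) -> caps B=0 W=0
Move 3: B@(3,1) -> caps B=0 W=0
Move 4: W@(2,1) -> caps B=0 W=0
Move 5: B@(3,0) -> caps B=0 W=0
Move 6: W@(2,3) -> caps B=0 W=0
Move 7: B@(0,0) -> caps B=0 W=0
Move 8: W@(2,0) -> caps B=0 W=2
Move 9: B@(0,2) -> caps B=0 W=2
Move 10: W@(1,3) -> caps B=0 W=2
Move 11: B@(1,2) -> caps B=0 W=2
Move 12: W@(3,3) -> caps B=0 W=2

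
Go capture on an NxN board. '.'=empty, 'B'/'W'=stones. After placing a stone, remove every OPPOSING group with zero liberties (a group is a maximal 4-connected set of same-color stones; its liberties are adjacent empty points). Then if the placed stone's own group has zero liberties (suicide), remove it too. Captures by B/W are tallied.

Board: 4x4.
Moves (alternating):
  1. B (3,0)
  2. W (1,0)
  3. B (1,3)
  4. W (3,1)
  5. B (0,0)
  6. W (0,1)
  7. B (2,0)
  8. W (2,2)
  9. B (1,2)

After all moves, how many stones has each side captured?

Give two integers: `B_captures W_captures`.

Move 1: B@(3,0) -> caps B=0 W=0
Move 2: W@(1,0) -> caps B=0 W=0
Move 3: B@(1,3) -> caps B=0 W=0
Move 4: W@(3,1) -> caps B=0 W=0
Move 5: B@(0,0) -> caps B=0 W=0
Move 6: W@(0,1) -> caps B=0 W=1
Move 7: B@(2,0) -> caps B=0 W=1
Move 8: W@(2,2) -> caps B=0 W=1
Move 9: B@(1,2) -> caps B=0 W=1

Answer: 0 1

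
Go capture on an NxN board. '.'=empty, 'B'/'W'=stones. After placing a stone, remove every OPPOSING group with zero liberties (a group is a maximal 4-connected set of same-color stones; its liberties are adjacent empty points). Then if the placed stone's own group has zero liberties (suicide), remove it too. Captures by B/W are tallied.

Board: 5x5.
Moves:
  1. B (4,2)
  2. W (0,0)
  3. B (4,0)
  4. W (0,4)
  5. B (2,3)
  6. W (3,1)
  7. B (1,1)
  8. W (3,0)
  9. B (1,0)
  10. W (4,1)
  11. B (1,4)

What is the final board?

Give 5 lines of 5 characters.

Move 1: B@(4,2) -> caps B=0 W=0
Move 2: W@(0,0) -> caps B=0 W=0
Move 3: B@(4,0) -> caps B=0 W=0
Move 4: W@(0,4) -> caps B=0 W=0
Move 5: B@(2,3) -> caps B=0 W=0
Move 6: W@(3,1) -> caps B=0 W=0
Move 7: B@(1,1) -> caps B=0 W=0
Move 8: W@(3,0) -> caps B=0 W=0
Move 9: B@(1,0) -> caps B=0 W=0
Move 10: W@(4,1) -> caps B=0 W=1
Move 11: B@(1,4) -> caps B=0 W=1

Answer: W...W
BB..B
...B.
WW...
.WB..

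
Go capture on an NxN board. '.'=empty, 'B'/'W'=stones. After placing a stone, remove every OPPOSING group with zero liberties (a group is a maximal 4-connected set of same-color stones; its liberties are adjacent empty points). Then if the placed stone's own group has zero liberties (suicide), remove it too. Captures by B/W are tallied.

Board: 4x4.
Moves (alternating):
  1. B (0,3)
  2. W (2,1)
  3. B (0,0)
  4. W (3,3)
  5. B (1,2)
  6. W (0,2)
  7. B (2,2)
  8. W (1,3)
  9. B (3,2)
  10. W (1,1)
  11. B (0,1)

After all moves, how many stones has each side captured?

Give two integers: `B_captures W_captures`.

Answer: 0 1

Derivation:
Move 1: B@(0,3) -> caps B=0 W=0
Move 2: W@(2,1) -> caps B=0 W=0
Move 3: B@(0,0) -> caps B=0 W=0
Move 4: W@(3,3) -> caps B=0 W=0
Move 5: B@(1,2) -> caps B=0 W=0
Move 6: W@(0,2) -> caps B=0 W=0
Move 7: B@(2,2) -> caps B=0 W=0
Move 8: W@(1,3) -> caps B=0 W=1
Move 9: B@(3,2) -> caps B=0 W=1
Move 10: W@(1,1) -> caps B=0 W=1
Move 11: B@(0,1) -> caps B=0 W=1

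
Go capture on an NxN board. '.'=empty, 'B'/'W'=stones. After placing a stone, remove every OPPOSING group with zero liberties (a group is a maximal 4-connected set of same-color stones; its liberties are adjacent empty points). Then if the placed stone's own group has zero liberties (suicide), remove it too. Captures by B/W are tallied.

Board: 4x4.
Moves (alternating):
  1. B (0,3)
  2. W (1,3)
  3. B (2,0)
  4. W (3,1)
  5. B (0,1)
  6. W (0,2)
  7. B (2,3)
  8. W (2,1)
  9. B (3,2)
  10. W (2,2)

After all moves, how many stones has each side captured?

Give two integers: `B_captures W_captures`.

Move 1: B@(0,3) -> caps B=0 W=0
Move 2: W@(1,3) -> caps B=0 W=0
Move 3: B@(2,0) -> caps B=0 W=0
Move 4: W@(3,1) -> caps B=0 W=0
Move 5: B@(0,1) -> caps B=0 W=0
Move 6: W@(0,2) -> caps B=0 W=1
Move 7: B@(2,3) -> caps B=0 W=1
Move 8: W@(2,1) -> caps B=0 W=1
Move 9: B@(3,2) -> caps B=0 W=1
Move 10: W@(2,2) -> caps B=0 W=1

Answer: 0 1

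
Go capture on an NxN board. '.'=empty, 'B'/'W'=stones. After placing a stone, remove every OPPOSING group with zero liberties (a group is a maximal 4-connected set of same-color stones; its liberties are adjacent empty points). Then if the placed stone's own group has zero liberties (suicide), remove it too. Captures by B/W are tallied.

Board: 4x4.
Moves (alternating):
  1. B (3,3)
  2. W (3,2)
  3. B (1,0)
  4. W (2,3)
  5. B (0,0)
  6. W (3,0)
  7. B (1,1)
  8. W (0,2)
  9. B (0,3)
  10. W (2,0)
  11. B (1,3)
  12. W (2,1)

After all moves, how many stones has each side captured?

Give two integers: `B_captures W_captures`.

Answer: 0 1

Derivation:
Move 1: B@(3,3) -> caps B=0 W=0
Move 2: W@(3,2) -> caps B=0 W=0
Move 3: B@(1,0) -> caps B=0 W=0
Move 4: W@(2,3) -> caps B=0 W=1
Move 5: B@(0,0) -> caps B=0 W=1
Move 6: W@(3,0) -> caps B=0 W=1
Move 7: B@(1,1) -> caps B=0 W=1
Move 8: W@(0,2) -> caps B=0 W=1
Move 9: B@(0,3) -> caps B=0 W=1
Move 10: W@(2,0) -> caps B=0 W=1
Move 11: B@(1,3) -> caps B=0 W=1
Move 12: W@(2,1) -> caps B=0 W=1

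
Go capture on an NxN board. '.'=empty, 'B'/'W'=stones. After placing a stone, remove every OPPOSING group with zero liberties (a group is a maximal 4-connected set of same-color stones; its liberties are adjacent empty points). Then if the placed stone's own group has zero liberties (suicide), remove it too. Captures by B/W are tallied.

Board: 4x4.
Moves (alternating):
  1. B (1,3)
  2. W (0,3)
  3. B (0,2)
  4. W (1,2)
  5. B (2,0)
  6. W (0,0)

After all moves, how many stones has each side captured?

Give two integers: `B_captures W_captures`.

Answer: 1 0

Derivation:
Move 1: B@(1,3) -> caps B=0 W=0
Move 2: W@(0,3) -> caps B=0 W=0
Move 3: B@(0,2) -> caps B=1 W=0
Move 4: W@(1,2) -> caps B=1 W=0
Move 5: B@(2,0) -> caps B=1 W=0
Move 6: W@(0,0) -> caps B=1 W=0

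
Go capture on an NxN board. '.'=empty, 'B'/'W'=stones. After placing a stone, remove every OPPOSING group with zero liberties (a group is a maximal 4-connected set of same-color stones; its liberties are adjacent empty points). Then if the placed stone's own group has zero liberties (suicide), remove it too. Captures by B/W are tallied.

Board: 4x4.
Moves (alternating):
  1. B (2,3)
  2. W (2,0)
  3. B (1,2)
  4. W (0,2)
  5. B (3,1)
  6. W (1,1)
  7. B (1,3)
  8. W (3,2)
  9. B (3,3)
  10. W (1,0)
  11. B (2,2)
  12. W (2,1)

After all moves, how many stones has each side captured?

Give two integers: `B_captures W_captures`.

Answer: 1 0

Derivation:
Move 1: B@(2,3) -> caps B=0 W=0
Move 2: W@(2,0) -> caps B=0 W=0
Move 3: B@(1,2) -> caps B=0 W=0
Move 4: W@(0,2) -> caps B=0 W=0
Move 5: B@(3,1) -> caps B=0 W=0
Move 6: W@(1,1) -> caps B=0 W=0
Move 7: B@(1,3) -> caps B=0 W=0
Move 8: W@(3,2) -> caps B=0 W=0
Move 9: B@(3,3) -> caps B=0 W=0
Move 10: W@(1,0) -> caps B=0 W=0
Move 11: B@(2,2) -> caps B=1 W=0
Move 12: W@(2,1) -> caps B=1 W=0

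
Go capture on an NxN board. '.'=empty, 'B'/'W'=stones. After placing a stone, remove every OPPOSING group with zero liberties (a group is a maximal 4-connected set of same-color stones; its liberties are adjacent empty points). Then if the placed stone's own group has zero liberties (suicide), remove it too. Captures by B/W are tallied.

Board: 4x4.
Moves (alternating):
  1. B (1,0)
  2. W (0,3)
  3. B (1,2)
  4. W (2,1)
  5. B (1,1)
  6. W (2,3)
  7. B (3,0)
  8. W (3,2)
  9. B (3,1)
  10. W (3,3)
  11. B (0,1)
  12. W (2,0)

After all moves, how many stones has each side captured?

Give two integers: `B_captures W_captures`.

Move 1: B@(1,0) -> caps B=0 W=0
Move 2: W@(0,3) -> caps B=0 W=0
Move 3: B@(1,2) -> caps B=0 W=0
Move 4: W@(2,1) -> caps B=0 W=0
Move 5: B@(1,1) -> caps B=0 W=0
Move 6: W@(2,3) -> caps B=0 W=0
Move 7: B@(3,0) -> caps B=0 W=0
Move 8: W@(3,2) -> caps B=0 W=0
Move 9: B@(3,1) -> caps B=0 W=0
Move 10: W@(3,3) -> caps B=0 W=0
Move 11: B@(0,1) -> caps B=0 W=0
Move 12: W@(2,0) -> caps B=0 W=2

Answer: 0 2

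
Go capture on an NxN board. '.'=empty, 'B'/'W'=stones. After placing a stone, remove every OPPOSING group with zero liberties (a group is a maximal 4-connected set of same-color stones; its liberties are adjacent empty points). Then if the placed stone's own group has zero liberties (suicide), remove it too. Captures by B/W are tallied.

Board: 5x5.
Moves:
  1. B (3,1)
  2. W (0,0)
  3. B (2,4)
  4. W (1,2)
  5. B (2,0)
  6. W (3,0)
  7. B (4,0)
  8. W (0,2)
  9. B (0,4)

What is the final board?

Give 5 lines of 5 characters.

Move 1: B@(3,1) -> caps B=0 W=0
Move 2: W@(0,0) -> caps B=0 W=0
Move 3: B@(2,4) -> caps B=0 W=0
Move 4: W@(1,2) -> caps B=0 W=0
Move 5: B@(2,0) -> caps B=0 W=0
Move 6: W@(3,0) -> caps B=0 W=0
Move 7: B@(4,0) -> caps B=1 W=0
Move 8: W@(0,2) -> caps B=1 W=0
Move 9: B@(0,4) -> caps B=1 W=0

Answer: W.W.B
..W..
B...B
.B...
B....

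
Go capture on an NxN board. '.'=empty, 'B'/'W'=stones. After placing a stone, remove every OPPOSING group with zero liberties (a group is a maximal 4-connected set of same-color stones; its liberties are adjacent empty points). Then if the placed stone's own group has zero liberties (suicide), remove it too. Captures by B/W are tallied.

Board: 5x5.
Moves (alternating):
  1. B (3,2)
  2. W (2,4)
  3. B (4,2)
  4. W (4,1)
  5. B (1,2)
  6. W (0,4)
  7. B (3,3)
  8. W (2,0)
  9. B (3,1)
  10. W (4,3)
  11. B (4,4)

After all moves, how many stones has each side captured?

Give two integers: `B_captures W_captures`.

Answer: 1 0

Derivation:
Move 1: B@(3,2) -> caps B=0 W=0
Move 2: W@(2,4) -> caps B=0 W=0
Move 3: B@(4,2) -> caps B=0 W=0
Move 4: W@(4,1) -> caps B=0 W=0
Move 5: B@(1,2) -> caps B=0 W=0
Move 6: W@(0,4) -> caps B=0 W=0
Move 7: B@(3,3) -> caps B=0 W=0
Move 8: W@(2,0) -> caps B=0 W=0
Move 9: B@(3,1) -> caps B=0 W=0
Move 10: W@(4,3) -> caps B=0 W=0
Move 11: B@(4,4) -> caps B=1 W=0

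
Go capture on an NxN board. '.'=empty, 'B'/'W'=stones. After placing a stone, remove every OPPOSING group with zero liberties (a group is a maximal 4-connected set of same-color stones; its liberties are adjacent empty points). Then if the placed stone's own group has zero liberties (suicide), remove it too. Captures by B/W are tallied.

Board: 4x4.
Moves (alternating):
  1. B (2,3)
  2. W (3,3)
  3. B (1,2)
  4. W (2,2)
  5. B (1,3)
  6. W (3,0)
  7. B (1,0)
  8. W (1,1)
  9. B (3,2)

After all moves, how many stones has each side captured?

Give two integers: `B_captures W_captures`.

Move 1: B@(2,3) -> caps B=0 W=0
Move 2: W@(3,3) -> caps B=0 W=0
Move 3: B@(1,2) -> caps B=0 W=0
Move 4: W@(2,2) -> caps B=0 W=0
Move 5: B@(1,3) -> caps B=0 W=0
Move 6: W@(3,0) -> caps B=0 W=0
Move 7: B@(1,0) -> caps B=0 W=0
Move 8: W@(1,1) -> caps B=0 W=0
Move 9: B@(3,2) -> caps B=1 W=0

Answer: 1 0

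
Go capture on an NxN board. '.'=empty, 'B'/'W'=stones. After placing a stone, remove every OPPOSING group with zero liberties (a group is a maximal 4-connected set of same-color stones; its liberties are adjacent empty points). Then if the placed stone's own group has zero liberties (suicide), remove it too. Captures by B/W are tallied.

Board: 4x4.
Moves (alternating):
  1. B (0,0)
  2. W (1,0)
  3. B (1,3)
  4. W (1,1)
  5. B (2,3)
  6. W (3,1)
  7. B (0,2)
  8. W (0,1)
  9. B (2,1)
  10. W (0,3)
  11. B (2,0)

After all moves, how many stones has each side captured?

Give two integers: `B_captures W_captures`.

Move 1: B@(0,0) -> caps B=0 W=0
Move 2: W@(1,0) -> caps B=0 W=0
Move 3: B@(1,3) -> caps B=0 W=0
Move 4: W@(1,1) -> caps B=0 W=0
Move 5: B@(2,3) -> caps B=0 W=0
Move 6: W@(3,1) -> caps B=0 W=0
Move 7: B@(0,2) -> caps B=0 W=0
Move 8: W@(0,1) -> caps B=0 W=1
Move 9: B@(2,1) -> caps B=0 W=1
Move 10: W@(0,3) -> caps B=0 W=1
Move 11: B@(2,0) -> caps B=0 W=1

Answer: 0 1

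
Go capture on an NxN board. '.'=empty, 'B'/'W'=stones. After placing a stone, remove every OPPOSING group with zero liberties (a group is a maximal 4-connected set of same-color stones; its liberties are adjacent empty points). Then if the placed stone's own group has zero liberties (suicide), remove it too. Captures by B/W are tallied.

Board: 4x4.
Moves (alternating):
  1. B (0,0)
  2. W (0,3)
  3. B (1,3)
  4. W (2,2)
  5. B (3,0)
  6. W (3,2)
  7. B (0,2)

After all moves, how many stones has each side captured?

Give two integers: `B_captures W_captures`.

Move 1: B@(0,0) -> caps B=0 W=0
Move 2: W@(0,3) -> caps B=0 W=0
Move 3: B@(1,3) -> caps B=0 W=0
Move 4: W@(2,2) -> caps B=0 W=0
Move 5: B@(3,0) -> caps B=0 W=0
Move 6: W@(3,2) -> caps B=0 W=0
Move 7: B@(0,2) -> caps B=1 W=0

Answer: 1 0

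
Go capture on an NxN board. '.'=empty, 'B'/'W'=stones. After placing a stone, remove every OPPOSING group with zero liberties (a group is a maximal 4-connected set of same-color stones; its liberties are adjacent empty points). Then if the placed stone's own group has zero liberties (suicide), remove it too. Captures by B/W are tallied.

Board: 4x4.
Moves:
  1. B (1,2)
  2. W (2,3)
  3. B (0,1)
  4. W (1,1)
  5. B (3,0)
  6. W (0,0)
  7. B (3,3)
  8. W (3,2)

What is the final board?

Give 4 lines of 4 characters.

Answer: WB..
.WB.
...W
B.W.

Derivation:
Move 1: B@(1,2) -> caps B=0 W=0
Move 2: W@(2,3) -> caps B=0 W=0
Move 3: B@(0,1) -> caps B=0 W=0
Move 4: W@(1,1) -> caps B=0 W=0
Move 5: B@(3,0) -> caps B=0 W=0
Move 6: W@(0,0) -> caps B=0 W=0
Move 7: B@(3,3) -> caps B=0 W=0
Move 8: W@(3,2) -> caps B=0 W=1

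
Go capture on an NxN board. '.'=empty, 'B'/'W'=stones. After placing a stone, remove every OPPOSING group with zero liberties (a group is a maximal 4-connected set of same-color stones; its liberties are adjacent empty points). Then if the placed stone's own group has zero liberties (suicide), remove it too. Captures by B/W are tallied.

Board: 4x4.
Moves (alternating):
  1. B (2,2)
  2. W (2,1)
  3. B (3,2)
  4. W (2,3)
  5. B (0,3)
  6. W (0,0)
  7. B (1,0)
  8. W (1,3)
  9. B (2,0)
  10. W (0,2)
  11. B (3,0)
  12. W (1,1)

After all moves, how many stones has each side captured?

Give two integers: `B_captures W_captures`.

Answer: 0 1

Derivation:
Move 1: B@(2,2) -> caps B=0 W=0
Move 2: W@(2,1) -> caps B=0 W=0
Move 3: B@(3,2) -> caps B=0 W=0
Move 4: W@(2,3) -> caps B=0 W=0
Move 5: B@(0,3) -> caps B=0 W=0
Move 6: W@(0,0) -> caps B=0 W=0
Move 7: B@(1,0) -> caps B=0 W=0
Move 8: W@(1,3) -> caps B=0 W=0
Move 9: B@(2,0) -> caps B=0 W=0
Move 10: W@(0,2) -> caps B=0 W=1
Move 11: B@(3,0) -> caps B=0 W=1
Move 12: W@(1,1) -> caps B=0 W=1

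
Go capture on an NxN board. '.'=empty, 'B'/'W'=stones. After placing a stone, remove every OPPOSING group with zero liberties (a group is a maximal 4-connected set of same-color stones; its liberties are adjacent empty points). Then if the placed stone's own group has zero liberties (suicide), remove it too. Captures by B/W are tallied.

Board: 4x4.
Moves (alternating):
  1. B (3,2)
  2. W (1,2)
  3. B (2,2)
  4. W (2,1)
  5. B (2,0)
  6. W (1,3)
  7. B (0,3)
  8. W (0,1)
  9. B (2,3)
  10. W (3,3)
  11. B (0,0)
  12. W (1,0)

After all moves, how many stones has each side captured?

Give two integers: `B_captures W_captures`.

Answer: 0 1

Derivation:
Move 1: B@(3,2) -> caps B=0 W=0
Move 2: W@(1,2) -> caps B=0 W=0
Move 3: B@(2,2) -> caps B=0 W=0
Move 4: W@(2,1) -> caps B=0 W=0
Move 5: B@(2,0) -> caps B=0 W=0
Move 6: W@(1,3) -> caps B=0 W=0
Move 7: B@(0,3) -> caps B=0 W=0
Move 8: W@(0,1) -> caps B=0 W=0
Move 9: B@(2,3) -> caps B=0 W=0
Move 10: W@(3,3) -> caps B=0 W=0
Move 11: B@(0,0) -> caps B=0 W=0
Move 12: W@(1,0) -> caps B=0 W=1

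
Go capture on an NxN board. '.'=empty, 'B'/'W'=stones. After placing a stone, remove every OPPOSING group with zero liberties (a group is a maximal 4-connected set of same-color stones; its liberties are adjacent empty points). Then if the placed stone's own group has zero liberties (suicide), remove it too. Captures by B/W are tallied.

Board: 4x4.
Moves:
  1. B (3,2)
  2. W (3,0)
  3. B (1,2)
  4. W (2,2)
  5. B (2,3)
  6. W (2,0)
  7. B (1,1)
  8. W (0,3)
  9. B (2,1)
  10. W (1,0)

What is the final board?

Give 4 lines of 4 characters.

Answer: ...W
WBB.
WB.B
W.B.

Derivation:
Move 1: B@(3,2) -> caps B=0 W=0
Move 2: W@(3,0) -> caps B=0 W=0
Move 3: B@(1,2) -> caps B=0 W=0
Move 4: W@(2,2) -> caps B=0 W=0
Move 5: B@(2,3) -> caps B=0 W=0
Move 6: W@(2,0) -> caps B=0 W=0
Move 7: B@(1,1) -> caps B=0 W=0
Move 8: W@(0,3) -> caps B=0 W=0
Move 9: B@(2,1) -> caps B=1 W=0
Move 10: W@(1,0) -> caps B=1 W=0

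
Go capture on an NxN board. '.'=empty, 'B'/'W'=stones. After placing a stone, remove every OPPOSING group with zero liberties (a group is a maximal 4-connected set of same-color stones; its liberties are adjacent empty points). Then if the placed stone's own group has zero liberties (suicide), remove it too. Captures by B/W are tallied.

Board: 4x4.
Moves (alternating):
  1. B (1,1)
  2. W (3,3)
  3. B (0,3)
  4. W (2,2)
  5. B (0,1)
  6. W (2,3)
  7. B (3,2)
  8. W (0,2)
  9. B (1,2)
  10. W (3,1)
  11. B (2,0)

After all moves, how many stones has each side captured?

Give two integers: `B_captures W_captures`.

Move 1: B@(1,1) -> caps B=0 W=0
Move 2: W@(3,3) -> caps B=0 W=0
Move 3: B@(0,3) -> caps B=0 W=0
Move 4: W@(2,2) -> caps B=0 W=0
Move 5: B@(0,1) -> caps B=0 W=0
Move 6: W@(2,3) -> caps B=0 W=0
Move 7: B@(3,2) -> caps B=0 W=0
Move 8: W@(0,2) -> caps B=0 W=0
Move 9: B@(1,2) -> caps B=1 W=0
Move 10: W@(3,1) -> caps B=1 W=1
Move 11: B@(2,0) -> caps B=1 W=1

Answer: 1 1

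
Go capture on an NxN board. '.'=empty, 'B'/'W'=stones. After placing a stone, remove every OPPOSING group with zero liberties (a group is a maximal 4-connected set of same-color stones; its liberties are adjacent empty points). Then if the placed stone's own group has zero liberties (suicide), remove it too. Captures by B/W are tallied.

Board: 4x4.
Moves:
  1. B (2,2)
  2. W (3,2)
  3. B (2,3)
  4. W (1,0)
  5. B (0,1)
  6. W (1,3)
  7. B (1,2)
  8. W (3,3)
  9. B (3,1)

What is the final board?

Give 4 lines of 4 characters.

Move 1: B@(2,2) -> caps B=0 W=0
Move 2: W@(3,2) -> caps B=0 W=0
Move 3: B@(2,3) -> caps B=0 W=0
Move 4: W@(1,0) -> caps B=0 W=0
Move 5: B@(0,1) -> caps B=0 W=0
Move 6: W@(1,3) -> caps B=0 W=0
Move 7: B@(1,2) -> caps B=0 W=0
Move 8: W@(3,3) -> caps B=0 W=0
Move 9: B@(3,1) -> caps B=2 W=0

Answer: .B..
W.BW
..BB
.B..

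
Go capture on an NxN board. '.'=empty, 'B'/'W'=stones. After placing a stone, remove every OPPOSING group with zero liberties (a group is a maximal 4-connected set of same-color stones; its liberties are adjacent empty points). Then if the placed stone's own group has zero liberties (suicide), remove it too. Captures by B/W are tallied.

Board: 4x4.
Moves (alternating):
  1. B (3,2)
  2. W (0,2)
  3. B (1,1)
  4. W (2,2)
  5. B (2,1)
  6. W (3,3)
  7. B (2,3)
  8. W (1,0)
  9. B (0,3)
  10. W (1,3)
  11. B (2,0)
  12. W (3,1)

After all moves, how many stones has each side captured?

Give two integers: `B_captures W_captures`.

Answer: 1 1

Derivation:
Move 1: B@(3,2) -> caps B=0 W=0
Move 2: W@(0,2) -> caps B=0 W=0
Move 3: B@(1,1) -> caps B=0 W=0
Move 4: W@(2,2) -> caps B=0 W=0
Move 5: B@(2,1) -> caps B=0 W=0
Move 6: W@(3,3) -> caps B=0 W=0
Move 7: B@(2,3) -> caps B=1 W=0
Move 8: W@(1,0) -> caps B=1 W=0
Move 9: B@(0,3) -> caps B=1 W=0
Move 10: W@(1,3) -> caps B=1 W=1
Move 11: B@(2,0) -> caps B=1 W=1
Move 12: W@(3,1) -> caps B=1 W=1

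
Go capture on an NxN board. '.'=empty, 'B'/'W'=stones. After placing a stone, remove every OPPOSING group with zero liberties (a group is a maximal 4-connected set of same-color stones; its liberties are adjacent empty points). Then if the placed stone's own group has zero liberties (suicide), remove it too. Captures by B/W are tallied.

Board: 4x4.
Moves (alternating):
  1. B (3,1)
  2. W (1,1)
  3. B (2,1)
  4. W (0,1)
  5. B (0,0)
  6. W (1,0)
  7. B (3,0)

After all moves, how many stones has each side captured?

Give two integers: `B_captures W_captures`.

Answer: 0 1

Derivation:
Move 1: B@(3,1) -> caps B=0 W=0
Move 2: W@(1,1) -> caps B=0 W=0
Move 3: B@(2,1) -> caps B=0 W=0
Move 4: W@(0,1) -> caps B=0 W=0
Move 5: B@(0,0) -> caps B=0 W=0
Move 6: W@(1,0) -> caps B=0 W=1
Move 7: B@(3,0) -> caps B=0 W=1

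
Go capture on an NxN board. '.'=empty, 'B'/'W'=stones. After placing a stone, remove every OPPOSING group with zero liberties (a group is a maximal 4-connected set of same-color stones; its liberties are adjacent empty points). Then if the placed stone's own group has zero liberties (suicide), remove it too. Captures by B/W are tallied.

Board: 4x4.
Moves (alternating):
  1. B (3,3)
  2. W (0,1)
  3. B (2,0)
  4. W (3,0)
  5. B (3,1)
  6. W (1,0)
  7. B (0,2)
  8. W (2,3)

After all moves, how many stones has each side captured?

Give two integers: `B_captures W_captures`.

Move 1: B@(3,3) -> caps B=0 W=0
Move 2: W@(0,1) -> caps B=0 W=0
Move 3: B@(2,0) -> caps B=0 W=0
Move 4: W@(3,0) -> caps B=0 W=0
Move 5: B@(3,1) -> caps B=1 W=0
Move 6: W@(1,0) -> caps B=1 W=0
Move 7: B@(0,2) -> caps B=1 W=0
Move 8: W@(2,3) -> caps B=1 W=0

Answer: 1 0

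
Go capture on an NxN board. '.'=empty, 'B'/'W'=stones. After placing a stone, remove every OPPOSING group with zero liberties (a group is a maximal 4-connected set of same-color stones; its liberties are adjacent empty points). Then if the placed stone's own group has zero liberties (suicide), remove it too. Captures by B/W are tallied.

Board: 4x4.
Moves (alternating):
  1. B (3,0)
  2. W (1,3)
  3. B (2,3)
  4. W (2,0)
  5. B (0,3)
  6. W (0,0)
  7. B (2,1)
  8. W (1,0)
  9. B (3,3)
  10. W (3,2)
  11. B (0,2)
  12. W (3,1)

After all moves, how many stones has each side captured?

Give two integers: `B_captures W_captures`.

Move 1: B@(3,0) -> caps B=0 W=0
Move 2: W@(1,3) -> caps B=0 W=0
Move 3: B@(2,3) -> caps B=0 W=0
Move 4: W@(2,0) -> caps B=0 W=0
Move 5: B@(0,3) -> caps B=0 W=0
Move 6: W@(0,0) -> caps B=0 W=0
Move 7: B@(2,1) -> caps B=0 W=0
Move 8: W@(1,0) -> caps B=0 W=0
Move 9: B@(3,3) -> caps B=0 W=0
Move 10: W@(3,2) -> caps B=0 W=0
Move 11: B@(0,2) -> caps B=0 W=0
Move 12: W@(3,1) -> caps B=0 W=1

Answer: 0 1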